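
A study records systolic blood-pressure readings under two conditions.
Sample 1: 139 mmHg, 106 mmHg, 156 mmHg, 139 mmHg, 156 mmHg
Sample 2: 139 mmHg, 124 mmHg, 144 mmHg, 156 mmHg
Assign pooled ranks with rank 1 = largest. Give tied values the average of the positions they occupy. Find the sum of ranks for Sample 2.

20

Sorted (descending): 156, 156, 156, 144, 139, 139, 139, 124, 106
The 3 values of 156 occupy positions 1–3 → average rank 2.
The 3 values of 139 occupy positions 5–7 → average rank 6.
Sample 2 values → pooled ranks: 139→6, 124→8, 144→4, 156→2
Rank sum = 6 + 8 + 4 + 2 = 20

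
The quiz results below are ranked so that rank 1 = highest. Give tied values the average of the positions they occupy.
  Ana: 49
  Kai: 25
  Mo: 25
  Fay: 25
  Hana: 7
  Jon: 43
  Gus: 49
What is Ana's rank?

Sorted (descending): 49, 49, 43, 25, 25, 25, 7
The 2 values of 49 occupy positions 1–2 → average rank (1+2)/2 = 1.5.
The 3 values of 25 occupy positions 4–6 → average rank 5.
Ana has value 49 → rank 1.5.

1.5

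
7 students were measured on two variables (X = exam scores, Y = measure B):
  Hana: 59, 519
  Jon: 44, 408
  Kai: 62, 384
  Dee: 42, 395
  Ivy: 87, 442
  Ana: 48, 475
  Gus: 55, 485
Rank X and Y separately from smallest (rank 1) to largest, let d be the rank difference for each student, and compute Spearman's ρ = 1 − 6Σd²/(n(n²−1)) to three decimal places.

Ranks of variable 1: 5, 2, 6, 1, 7, 3, 4
Ranks of variable 2: 7, 3, 1, 2, 4, 5, 6
d = r₁ − r₂: -2, -1, 5, -1, 3, -2, -2
d²: 4, 1, 25, 1, 9, 4, 4; Σd² = 48
ρ = 1 − 6·48/(7·48) = 1 − 288/336 = 0.143

0.143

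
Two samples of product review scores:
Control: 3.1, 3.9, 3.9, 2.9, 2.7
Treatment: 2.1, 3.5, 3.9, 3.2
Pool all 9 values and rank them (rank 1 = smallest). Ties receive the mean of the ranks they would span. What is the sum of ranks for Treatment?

20

Sorted (ascending): 2.1, 2.7, 2.9, 3.1, 3.2, 3.5, 3.9, 3.9, 3.9
The 3 values of 3.9 occupy positions 7–9 → average rank 8.
Treatment values → pooled ranks: 2.1→1, 3.5→6, 3.9→8, 3.2→5
Rank sum = 1 + 6 + 8 + 5 = 20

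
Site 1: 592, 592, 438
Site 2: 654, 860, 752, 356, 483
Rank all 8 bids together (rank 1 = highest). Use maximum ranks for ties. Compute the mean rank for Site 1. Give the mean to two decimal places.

Sorted (descending): 860, 752, 654, 592, 592, 483, 438, 356
The 2 values of 592 occupy positions 4–5 → each gets rank 5.
Site 1 values → pooled ranks: 592→5, 592→5, 438→7
Mean rank = (5 + 5 + 7) / 3 = 5.67

5.67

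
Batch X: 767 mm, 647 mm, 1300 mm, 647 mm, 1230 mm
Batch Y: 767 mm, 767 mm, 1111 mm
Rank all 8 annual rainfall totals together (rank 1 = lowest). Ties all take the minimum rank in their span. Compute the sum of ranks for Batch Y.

Sorted (ascending): 647, 647, 767, 767, 767, 1111, 1230, 1300
The 2 values of 647 occupy positions 1–2 → each gets rank 1.
The 3 values of 767 occupy positions 3–5 → each gets rank 3.
Batch Y values → pooled ranks: 767→3, 767→3, 1111→6
Rank sum = 3 + 3 + 6 = 12

12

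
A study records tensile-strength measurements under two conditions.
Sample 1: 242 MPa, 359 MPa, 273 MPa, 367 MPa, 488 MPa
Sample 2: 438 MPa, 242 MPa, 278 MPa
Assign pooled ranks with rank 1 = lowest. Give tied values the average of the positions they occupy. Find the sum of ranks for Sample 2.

12.5

Sorted (ascending): 242, 242, 273, 278, 359, 367, 438, 488
The 2 values of 242 occupy positions 1–2 → average rank (1+2)/2 = 1.5.
Sample 2 values → pooled ranks: 438→7, 242→1.5, 278→4
Rank sum = 7 + 1.5 + 4 = 12.5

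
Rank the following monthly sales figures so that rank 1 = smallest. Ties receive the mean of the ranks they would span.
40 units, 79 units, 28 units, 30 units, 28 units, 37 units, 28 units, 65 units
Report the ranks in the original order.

6, 8, 2, 4, 2, 5, 2, 7

Sorted (ascending): 28, 28, 28, 30, 37, 40, 65, 79
The 3 values of 28 occupy positions 1–3 → average rank 2.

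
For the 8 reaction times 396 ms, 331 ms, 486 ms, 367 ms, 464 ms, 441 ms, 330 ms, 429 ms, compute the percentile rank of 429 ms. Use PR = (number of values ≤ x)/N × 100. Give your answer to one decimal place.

N = 8.
Strictly below 429: 4. Equal to 429: 1.
PR = 5/8 × 100 = 62.5

62.5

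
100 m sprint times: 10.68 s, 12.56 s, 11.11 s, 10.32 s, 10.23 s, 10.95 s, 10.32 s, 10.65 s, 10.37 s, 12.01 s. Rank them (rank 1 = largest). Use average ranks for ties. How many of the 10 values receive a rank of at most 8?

7

Sorted (descending): 12.56, 12.01, 11.11, 10.95, 10.68, 10.65, 10.37, 10.32, 10.32, 10.23
The 2 values of 10.32 occupy positions 8–9 → average rank (8+9)/2 = 8.5.
Ranks ≤ 8: {1, 2, 3, 4, 5, 6, 7} → 7 values.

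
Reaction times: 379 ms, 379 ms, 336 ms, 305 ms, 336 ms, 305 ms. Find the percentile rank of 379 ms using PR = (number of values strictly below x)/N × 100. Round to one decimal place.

66.7

N = 6.
Strictly below 379: 4. Equal to 379: 2.
PR = 4/6 × 100 = 66.7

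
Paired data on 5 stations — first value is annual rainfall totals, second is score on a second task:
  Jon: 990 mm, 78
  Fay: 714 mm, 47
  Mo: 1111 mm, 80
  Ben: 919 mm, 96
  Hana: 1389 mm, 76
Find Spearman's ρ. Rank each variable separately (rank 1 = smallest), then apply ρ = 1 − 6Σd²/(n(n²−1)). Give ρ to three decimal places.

0.100

Ranks of variable 1: 3, 1, 4, 2, 5
Ranks of variable 2: 3, 1, 4, 5, 2
d = r₁ − r₂: 0, 0, 0, -3, 3
d²: 0, 0, 0, 9, 9; Σd² = 18
ρ = 1 − 6·18/(5·24) = 1 − 108/120 = 0.100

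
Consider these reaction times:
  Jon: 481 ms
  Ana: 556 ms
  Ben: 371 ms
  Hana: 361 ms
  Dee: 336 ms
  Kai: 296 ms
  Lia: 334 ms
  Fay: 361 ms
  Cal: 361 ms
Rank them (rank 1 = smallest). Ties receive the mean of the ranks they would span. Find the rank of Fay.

5

Sorted (ascending): 296, 334, 336, 361, 361, 361, 371, 481, 556
The 3 values of 361 occupy positions 4–6 → average rank 5.
Fay has value 361 ms → rank 5.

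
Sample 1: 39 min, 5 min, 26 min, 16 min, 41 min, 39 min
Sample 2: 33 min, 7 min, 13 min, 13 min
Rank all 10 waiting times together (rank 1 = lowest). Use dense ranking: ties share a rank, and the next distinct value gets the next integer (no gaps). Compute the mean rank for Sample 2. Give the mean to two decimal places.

3.50

Sorted (ascending): 5, 7, 13, 13, 16, 26, 33, 39, 39, 41
The 2 values of 13 share dense rank 3.
The 2 values of 39 share dense rank 7.
Remaining distinct values take the next consecutive integers.
Sample 2 values → pooled ranks: 33→6, 7→2, 13→3, 13→3
Mean rank = (6 + 2 + 3 + 3) / 4 = 3.50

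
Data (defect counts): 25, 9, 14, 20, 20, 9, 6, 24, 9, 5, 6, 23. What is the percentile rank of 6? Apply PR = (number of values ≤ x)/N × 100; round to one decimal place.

N = 12.
Strictly below 6: 1. Equal to 6: 2.
PR = 3/12 × 100 = 25.0

25.0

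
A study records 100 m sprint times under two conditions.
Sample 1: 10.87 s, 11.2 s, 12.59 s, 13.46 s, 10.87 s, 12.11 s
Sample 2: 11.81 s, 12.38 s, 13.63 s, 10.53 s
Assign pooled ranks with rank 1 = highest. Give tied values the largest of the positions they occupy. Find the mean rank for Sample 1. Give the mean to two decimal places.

Sorted (descending): 13.63, 13.46, 12.59, 12.38, 12.11, 11.81, 11.2, 10.87, 10.87, 10.53
The 2 values of 10.87 occupy positions 8–9 → each gets rank 9.
Sample 1 values → pooled ranks: 10.87→9, 11.2→7, 12.59→3, 13.46→2, 10.87→9, 12.11→5
Mean rank = (9 + 7 + 3 + 2 + 9 + 5) / 6 = 5.83

5.83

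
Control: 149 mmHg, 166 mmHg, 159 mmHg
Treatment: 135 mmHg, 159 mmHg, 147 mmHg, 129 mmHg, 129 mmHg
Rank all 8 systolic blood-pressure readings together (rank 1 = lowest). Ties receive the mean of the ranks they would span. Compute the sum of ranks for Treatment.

Sorted (ascending): 129, 129, 135, 147, 149, 159, 159, 166
The 2 values of 129 occupy positions 1–2 → average rank (1+2)/2 = 1.5.
The 2 values of 159 occupy positions 6–7 → average rank (6+7)/2 = 6.5.
Treatment values → pooled ranks: 135→3, 159→6.5, 147→4, 129→1.5, 129→1.5
Rank sum = 3 + 6.5 + 4 + 1.5 + 1.5 = 16.5

16.5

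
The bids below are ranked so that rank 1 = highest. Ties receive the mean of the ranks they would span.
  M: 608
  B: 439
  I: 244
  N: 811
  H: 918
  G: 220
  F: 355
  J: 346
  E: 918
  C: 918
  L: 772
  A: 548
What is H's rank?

2

Sorted (descending): 918, 918, 918, 811, 772, 608, 548, 439, 355, 346, 244, 220
The 3 values of 918 occupy positions 1–3 → average rank 2.
H has value 918 → rank 2.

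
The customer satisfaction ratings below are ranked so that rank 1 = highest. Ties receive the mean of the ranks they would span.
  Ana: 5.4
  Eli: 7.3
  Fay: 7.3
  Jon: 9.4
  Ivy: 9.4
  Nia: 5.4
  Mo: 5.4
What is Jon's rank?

1.5

Sorted (descending): 9.4, 9.4, 7.3, 7.3, 5.4, 5.4, 5.4
The 2 values of 9.4 occupy positions 1–2 → average rank (1+2)/2 = 1.5.
The 2 values of 7.3 occupy positions 3–4 → average rank (3+4)/2 = 3.5.
The 3 values of 5.4 occupy positions 5–7 → average rank 6.
Jon has value 9.4 → rank 1.5.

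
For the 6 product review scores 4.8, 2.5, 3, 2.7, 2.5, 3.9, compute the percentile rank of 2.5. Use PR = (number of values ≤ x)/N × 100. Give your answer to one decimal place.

N = 6.
Strictly below 2.5: 0. Equal to 2.5: 2.
PR = 2/6 × 100 = 33.3

33.3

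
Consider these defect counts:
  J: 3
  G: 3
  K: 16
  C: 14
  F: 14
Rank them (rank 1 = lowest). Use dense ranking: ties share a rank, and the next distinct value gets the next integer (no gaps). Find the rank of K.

3

Sorted (ascending): 3, 3, 14, 14, 16
The 2 values of 3 share dense rank 1.
The 2 values of 14 share dense rank 2.
Remaining distinct values take the next consecutive integers.
K has value 16 → rank 3.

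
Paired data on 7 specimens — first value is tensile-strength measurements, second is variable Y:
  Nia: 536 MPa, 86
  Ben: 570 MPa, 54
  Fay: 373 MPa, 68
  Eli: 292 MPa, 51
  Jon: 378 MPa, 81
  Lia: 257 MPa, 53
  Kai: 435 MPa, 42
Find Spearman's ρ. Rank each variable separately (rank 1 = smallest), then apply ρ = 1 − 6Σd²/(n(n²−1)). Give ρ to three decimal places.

0.321

Ranks of variable 1: 6, 7, 3, 2, 4, 1, 5
Ranks of variable 2: 7, 4, 5, 2, 6, 3, 1
d = r₁ − r₂: -1, 3, -2, 0, -2, -2, 4
d²: 1, 9, 4, 0, 4, 4, 16; Σd² = 38
ρ = 1 − 6·38/(7·48) = 1 − 228/336 = 0.321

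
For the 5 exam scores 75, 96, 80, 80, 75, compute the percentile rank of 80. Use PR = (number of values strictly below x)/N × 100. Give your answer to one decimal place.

40.0

N = 5.
Strictly below 80: 2. Equal to 80: 2.
PR = 2/5 × 100 = 40.0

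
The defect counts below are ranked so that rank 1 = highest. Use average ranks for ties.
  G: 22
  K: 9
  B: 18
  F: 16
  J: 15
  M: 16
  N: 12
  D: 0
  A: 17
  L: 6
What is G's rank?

Sorted (descending): 22, 18, 17, 16, 16, 15, 12, 9, 6, 0
The 2 values of 16 occupy positions 4–5 → average rank (4+5)/2 = 4.5.
G has value 22 → rank 1.

1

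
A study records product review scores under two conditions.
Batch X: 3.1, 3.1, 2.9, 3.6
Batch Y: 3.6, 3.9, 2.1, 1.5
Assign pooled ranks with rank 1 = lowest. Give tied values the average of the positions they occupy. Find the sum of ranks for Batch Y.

Sorted (ascending): 1.5, 2.1, 2.9, 3.1, 3.1, 3.6, 3.6, 3.9
The 2 values of 3.1 occupy positions 4–5 → average rank (4+5)/2 = 4.5.
The 2 values of 3.6 occupy positions 6–7 → average rank (6+7)/2 = 6.5.
Batch Y values → pooled ranks: 3.6→6.5, 3.9→8, 2.1→2, 1.5→1
Rank sum = 6.5 + 8 + 2 + 1 = 17.5

17.5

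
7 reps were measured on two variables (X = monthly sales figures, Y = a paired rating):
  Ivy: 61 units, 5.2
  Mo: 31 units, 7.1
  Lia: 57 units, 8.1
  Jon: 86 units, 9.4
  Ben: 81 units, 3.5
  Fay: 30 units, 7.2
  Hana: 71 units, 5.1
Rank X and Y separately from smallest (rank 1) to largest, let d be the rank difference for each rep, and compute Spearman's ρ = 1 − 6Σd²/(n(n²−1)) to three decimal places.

Ranks of variable 1: 4, 2, 3, 7, 6, 1, 5
Ranks of variable 2: 3, 4, 6, 7, 1, 5, 2
d = r₁ − r₂: 1, -2, -3, 0, 5, -4, 3
d²: 1, 4, 9, 0, 25, 16, 9; Σd² = 64
ρ = 1 − 6·64/(7·48) = 1 − 384/336 = -0.143

-0.143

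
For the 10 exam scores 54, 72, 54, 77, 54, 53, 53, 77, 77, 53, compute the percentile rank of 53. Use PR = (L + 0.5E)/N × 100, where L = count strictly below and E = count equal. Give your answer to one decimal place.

N = 10.
Strictly below 53: 0. Equal to 53: 3.
PR = (0 + 0.5·3)/10 × 100 = 15.0

15.0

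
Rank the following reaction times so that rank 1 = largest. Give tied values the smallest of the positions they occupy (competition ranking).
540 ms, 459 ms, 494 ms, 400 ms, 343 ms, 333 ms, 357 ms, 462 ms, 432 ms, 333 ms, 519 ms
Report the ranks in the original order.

Sorted (descending): 540, 519, 494, 462, 459, 432, 400, 357, 343, 333, 333
The 2 values of 333 occupy positions 10–11 → each gets rank 10.

1, 5, 3, 7, 9, 10, 8, 4, 6, 10, 2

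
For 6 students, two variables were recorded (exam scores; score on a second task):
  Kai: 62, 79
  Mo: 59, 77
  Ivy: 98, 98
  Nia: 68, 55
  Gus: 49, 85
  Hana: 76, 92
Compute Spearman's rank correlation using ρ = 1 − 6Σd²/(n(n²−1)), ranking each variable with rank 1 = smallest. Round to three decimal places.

0.486

Ranks of variable 1: 3, 2, 6, 4, 1, 5
Ranks of variable 2: 3, 2, 6, 1, 4, 5
d = r₁ − r₂: 0, 0, 0, 3, -3, 0
d²: 0, 0, 0, 9, 9, 0; Σd² = 18
ρ = 1 − 6·18/(6·35) = 1 − 108/210 = 0.486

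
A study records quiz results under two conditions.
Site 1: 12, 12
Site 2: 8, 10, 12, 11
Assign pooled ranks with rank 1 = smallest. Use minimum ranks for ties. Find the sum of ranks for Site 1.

Sorted (ascending): 8, 10, 11, 12, 12, 12
The 3 values of 12 occupy positions 4–6 → each gets rank 4.
Site 1 values → pooled ranks: 12→4, 12→4
Rank sum = 4 + 4 = 8

8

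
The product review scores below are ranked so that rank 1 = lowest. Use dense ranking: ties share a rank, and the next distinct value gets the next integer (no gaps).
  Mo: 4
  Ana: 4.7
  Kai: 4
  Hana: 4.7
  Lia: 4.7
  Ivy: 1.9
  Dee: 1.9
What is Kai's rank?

Sorted (ascending): 1.9, 1.9, 4, 4, 4.7, 4.7, 4.7
The 2 values of 1.9 share dense rank 1.
The 2 values of 4 share dense rank 2.
The 3 values of 4.7 share dense rank 3.
Kai has value 4 → rank 2.

2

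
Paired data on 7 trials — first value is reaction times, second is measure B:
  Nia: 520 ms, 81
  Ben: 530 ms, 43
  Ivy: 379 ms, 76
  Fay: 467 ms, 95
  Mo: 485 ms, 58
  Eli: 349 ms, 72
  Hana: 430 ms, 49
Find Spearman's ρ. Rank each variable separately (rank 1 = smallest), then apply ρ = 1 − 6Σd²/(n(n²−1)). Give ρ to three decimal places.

Ranks of variable 1: 6, 7, 2, 4, 5, 1, 3
Ranks of variable 2: 6, 1, 5, 7, 3, 4, 2
d = r₁ − r₂: 0, 6, -3, -3, 2, -3, 1
d²: 0, 36, 9, 9, 4, 9, 1; Σd² = 68
ρ = 1 − 6·68/(7·48) = 1 − 408/336 = -0.214

-0.214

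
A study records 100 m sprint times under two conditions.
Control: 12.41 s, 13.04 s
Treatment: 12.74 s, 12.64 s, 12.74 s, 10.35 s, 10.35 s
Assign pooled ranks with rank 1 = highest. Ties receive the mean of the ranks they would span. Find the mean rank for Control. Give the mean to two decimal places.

3.00

Sorted (descending): 13.04, 12.74, 12.74, 12.64, 12.41, 10.35, 10.35
The 2 values of 12.74 occupy positions 2–3 → average rank (2+3)/2 = 2.5.
The 2 values of 10.35 occupy positions 6–7 → average rank (6+7)/2 = 6.5.
Control values → pooled ranks: 12.41→5, 13.04→1
Mean rank = (5 + 1) / 2 = 3.00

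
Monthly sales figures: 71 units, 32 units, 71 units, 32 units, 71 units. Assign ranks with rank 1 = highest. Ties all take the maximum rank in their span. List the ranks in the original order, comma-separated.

3, 5, 3, 5, 3

Sorted (descending): 71, 71, 71, 32, 32
The 3 values of 71 occupy positions 1–3 → each gets rank 3.
The 2 values of 32 occupy positions 4–5 → each gets rank 5.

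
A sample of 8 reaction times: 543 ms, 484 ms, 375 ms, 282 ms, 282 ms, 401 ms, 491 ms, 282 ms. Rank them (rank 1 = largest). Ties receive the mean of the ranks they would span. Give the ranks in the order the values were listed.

Sorted (descending): 543, 491, 484, 401, 375, 282, 282, 282
The 3 values of 282 occupy positions 6–8 → average rank 7.

1, 3, 5, 7, 7, 4, 2, 7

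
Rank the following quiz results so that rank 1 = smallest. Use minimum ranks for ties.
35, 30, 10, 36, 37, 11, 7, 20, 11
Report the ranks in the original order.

Sorted (ascending): 7, 10, 11, 11, 20, 30, 35, 36, 37
The 2 values of 11 occupy positions 3–4 → each gets rank 3.

7, 6, 2, 8, 9, 3, 1, 5, 3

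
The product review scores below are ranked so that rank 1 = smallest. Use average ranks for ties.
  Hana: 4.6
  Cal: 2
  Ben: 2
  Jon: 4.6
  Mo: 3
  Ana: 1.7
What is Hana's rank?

Sorted (ascending): 1.7, 2, 2, 3, 4.6, 4.6
The 2 values of 2 occupy positions 2–3 → average rank (2+3)/2 = 2.5.
The 2 values of 4.6 occupy positions 5–6 → average rank (5+6)/2 = 5.5.
Hana has value 4.6 → rank 5.5.

5.5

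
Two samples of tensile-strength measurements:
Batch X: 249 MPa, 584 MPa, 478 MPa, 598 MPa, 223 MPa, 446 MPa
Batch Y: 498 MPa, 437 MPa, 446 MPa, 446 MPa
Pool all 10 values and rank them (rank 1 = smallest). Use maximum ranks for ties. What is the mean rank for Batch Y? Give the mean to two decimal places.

Sorted (ascending): 223, 249, 437, 446, 446, 446, 478, 498, 584, 598
The 3 values of 446 occupy positions 4–6 → each gets rank 6.
Batch Y values → pooled ranks: 498→8, 437→3, 446→6, 446→6
Mean rank = (8 + 3 + 6 + 6) / 4 = 5.75

5.75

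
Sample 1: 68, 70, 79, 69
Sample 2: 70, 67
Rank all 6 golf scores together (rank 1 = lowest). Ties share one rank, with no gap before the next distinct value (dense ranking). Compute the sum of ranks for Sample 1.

Sorted (ascending): 67, 68, 69, 70, 70, 79
The 2 values of 70 share dense rank 4.
Remaining distinct values take the next consecutive integers.
Sample 1 values → pooled ranks: 68→2, 70→4, 79→5, 69→3
Rank sum = 2 + 4 + 5 + 3 = 14

14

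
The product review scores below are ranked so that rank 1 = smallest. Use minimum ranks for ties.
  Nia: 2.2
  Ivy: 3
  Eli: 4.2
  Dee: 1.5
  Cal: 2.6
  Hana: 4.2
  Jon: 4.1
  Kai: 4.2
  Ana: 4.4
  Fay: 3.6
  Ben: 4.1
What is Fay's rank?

5

Sorted (ascending): 1.5, 2.2, 2.6, 3, 3.6, 4.1, 4.1, 4.2, 4.2, 4.2, 4.4
The 2 values of 4.1 occupy positions 6–7 → each gets rank 6.
The 3 values of 4.2 occupy positions 8–10 → each gets rank 8.
Fay has value 3.6 → rank 5.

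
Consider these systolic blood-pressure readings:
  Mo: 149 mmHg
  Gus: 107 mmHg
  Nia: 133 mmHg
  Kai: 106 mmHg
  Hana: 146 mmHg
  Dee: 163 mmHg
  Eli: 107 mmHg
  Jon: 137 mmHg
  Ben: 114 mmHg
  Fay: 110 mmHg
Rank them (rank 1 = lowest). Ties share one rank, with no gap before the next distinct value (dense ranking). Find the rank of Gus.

Sorted (ascending): 106, 107, 107, 110, 114, 133, 137, 146, 149, 163
The 2 values of 107 share dense rank 2.
Remaining distinct values take the next consecutive integers.
Gus has value 107 mmHg → rank 2.

2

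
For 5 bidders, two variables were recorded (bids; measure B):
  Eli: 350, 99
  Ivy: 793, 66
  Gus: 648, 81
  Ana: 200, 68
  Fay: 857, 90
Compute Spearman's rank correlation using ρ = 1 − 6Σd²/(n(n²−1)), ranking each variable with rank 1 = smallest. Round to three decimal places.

0.000

Ranks of variable 1: 2, 4, 3, 1, 5
Ranks of variable 2: 5, 1, 3, 2, 4
d = r₁ − r₂: -3, 3, 0, -1, 1
d²: 9, 9, 0, 1, 1; Σd² = 20
ρ = 1 − 6·20/(5·24) = 1 − 120/120 = 0.000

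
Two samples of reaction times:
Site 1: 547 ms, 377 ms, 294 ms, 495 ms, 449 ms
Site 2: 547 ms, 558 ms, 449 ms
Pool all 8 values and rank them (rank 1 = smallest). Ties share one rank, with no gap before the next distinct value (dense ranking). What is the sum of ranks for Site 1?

Sorted (ascending): 294, 377, 449, 449, 495, 547, 547, 558
The 2 values of 449 share dense rank 3.
The 2 values of 547 share dense rank 5.
Remaining distinct values take the next consecutive integers.
Site 1 values → pooled ranks: 547→5, 377→2, 294→1, 495→4, 449→3
Rank sum = 5 + 2 + 1 + 4 + 3 = 15

15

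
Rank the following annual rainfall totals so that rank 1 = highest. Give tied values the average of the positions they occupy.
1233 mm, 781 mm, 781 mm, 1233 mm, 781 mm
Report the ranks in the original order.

1.5, 4, 4, 1.5, 4

Sorted (descending): 1233, 1233, 781, 781, 781
The 2 values of 1233 occupy positions 1–2 → average rank (1+2)/2 = 1.5.
The 3 values of 781 occupy positions 3–5 → average rank 4.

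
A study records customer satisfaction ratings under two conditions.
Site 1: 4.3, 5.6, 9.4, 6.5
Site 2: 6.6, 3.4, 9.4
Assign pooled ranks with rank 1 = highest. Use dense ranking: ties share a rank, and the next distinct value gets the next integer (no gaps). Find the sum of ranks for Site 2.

9

Sorted (descending): 9.4, 9.4, 6.6, 6.5, 5.6, 4.3, 3.4
The 2 values of 9.4 share dense rank 1.
Remaining distinct values take the next consecutive integers.
Site 2 values → pooled ranks: 6.6→2, 3.4→6, 9.4→1
Rank sum = 2 + 6 + 1 = 9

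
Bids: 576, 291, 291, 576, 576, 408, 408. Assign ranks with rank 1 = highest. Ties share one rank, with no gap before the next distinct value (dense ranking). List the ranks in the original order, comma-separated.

Sorted (descending): 576, 576, 576, 408, 408, 291, 291
The 3 values of 576 share dense rank 1.
The 2 values of 408 share dense rank 2.
The 2 values of 291 share dense rank 3.

1, 3, 3, 1, 1, 2, 2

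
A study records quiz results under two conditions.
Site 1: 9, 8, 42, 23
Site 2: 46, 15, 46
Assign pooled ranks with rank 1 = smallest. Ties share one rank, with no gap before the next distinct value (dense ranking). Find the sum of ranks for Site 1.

Sorted (ascending): 8, 9, 15, 23, 42, 46, 46
The 2 values of 46 share dense rank 6.
Remaining distinct values take the next consecutive integers.
Site 1 values → pooled ranks: 9→2, 8→1, 42→5, 23→4
Rank sum = 2 + 1 + 5 + 4 = 12

12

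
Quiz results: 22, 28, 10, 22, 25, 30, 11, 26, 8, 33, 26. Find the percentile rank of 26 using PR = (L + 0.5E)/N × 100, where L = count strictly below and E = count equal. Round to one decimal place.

N = 11.
Strictly below 26: 6. Equal to 26: 2.
PR = (6 + 0.5·2)/11 × 100 = 63.6

63.6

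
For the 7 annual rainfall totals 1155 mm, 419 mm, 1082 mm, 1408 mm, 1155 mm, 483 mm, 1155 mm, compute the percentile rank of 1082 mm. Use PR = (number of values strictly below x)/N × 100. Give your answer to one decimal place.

N = 7.
Strictly below 1082: 2. Equal to 1082: 1.
PR = 2/7 × 100 = 28.6

28.6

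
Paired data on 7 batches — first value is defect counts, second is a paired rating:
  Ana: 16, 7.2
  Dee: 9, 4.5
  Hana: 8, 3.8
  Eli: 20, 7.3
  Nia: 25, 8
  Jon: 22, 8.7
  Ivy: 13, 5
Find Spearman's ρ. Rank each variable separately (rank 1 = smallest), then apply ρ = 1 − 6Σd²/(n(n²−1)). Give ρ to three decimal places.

0.964

Ranks of variable 1: 4, 2, 1, 5, 7, 6, 3
Ranks of variable 2: 4, 2, 1, 5, 6, 7, 3
d = r₁ − r₂: 0, 0, 0, 0, 1, -1, 0
d²: 0, 0, 0, 0, 1, 1, 0; Σd² = 2
ρ = 1 − 6·2/(7·48) = 1 − 12/336 = 0.964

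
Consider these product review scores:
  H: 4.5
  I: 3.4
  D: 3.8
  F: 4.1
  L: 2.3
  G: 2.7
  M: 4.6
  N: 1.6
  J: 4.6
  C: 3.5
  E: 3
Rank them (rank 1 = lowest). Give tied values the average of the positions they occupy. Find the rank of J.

Sorted (ascending): 1.6, 2.3, 2.7, 3, 3.4, 3.5, 3.8, 4.1, 4.5, 4.6, 4.6
The 2 values of 4.6 occupy positions 10–11 → average rank (10+11)/2 = 10.5.
J has value 4.6 → rank 10.5.

10.5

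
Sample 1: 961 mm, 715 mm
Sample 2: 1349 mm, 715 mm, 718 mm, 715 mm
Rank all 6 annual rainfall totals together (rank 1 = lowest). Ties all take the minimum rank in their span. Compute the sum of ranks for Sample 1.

6

Sorted (ascending): 715, 715, 715, 718, 961, 1349
The 3 values of 715 occupy positions 1–3 → each gets rank 1.
Sample 1 values → pooled ranks: 961→5, 715→1
Rank sum = 5 + 1 = 6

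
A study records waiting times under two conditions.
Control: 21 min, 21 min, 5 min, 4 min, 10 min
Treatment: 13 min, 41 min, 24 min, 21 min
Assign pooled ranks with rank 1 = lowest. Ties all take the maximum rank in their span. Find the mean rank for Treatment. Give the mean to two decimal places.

7.00

Sorted (ascending): 4, 5, 10, 13, 21, 21, 21, 24, 41
The 3 values of 21 occupy positions 5–7 → each gets rank 7.
Treatment values → pooled ranks: 13→4, 41→9, 24→8, 21→7
Mean rank = (4 + 9 + 8 + 7) / 4 = 7.00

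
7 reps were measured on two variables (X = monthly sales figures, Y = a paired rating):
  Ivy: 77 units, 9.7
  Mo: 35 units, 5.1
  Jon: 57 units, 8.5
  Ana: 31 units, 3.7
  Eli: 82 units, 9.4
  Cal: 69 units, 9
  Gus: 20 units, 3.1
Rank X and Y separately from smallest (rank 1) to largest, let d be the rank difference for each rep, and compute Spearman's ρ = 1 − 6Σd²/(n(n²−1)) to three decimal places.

Ranks of variable 1: 6, 3, 4, 2, 7, 5, 1
Ranks of variable 2: 7, 3, 4, 2, 6, 5, 1
d = r₁ − r₂: -1, 0, 0, 0, 1, 0, 0
d²: 1, 0, 0, 0, 1, 0, 0; Σd² = 2
ρ = 1 − 6·2/(7·48) = 1 − 12/336 = 0.964

0.964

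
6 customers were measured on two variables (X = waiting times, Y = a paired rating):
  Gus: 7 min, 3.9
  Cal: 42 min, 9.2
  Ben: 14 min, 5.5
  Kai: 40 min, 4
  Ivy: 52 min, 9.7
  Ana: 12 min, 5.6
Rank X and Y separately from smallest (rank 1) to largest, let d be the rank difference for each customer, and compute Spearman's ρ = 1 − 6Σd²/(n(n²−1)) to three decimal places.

0.771

Ranks of variable 1: 1, 5, 3, 4, 6, 2
Ranks of variable 2: 1, 5, 3, 2, 6, 4
d = r₁ − r₂: 0, 0, 0, 2, 0, -2
d²: 0, 0, 0, 4, 0, 4; Σd² = 8
ρ = 1 − 6·8/(6·35) = 1 − 48/210 = 0.771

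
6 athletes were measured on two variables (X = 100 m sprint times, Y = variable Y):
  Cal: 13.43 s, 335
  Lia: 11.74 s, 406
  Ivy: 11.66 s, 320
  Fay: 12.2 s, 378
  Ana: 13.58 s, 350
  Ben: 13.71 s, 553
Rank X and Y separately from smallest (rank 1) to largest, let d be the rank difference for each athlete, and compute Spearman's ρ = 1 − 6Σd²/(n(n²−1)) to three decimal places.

Ranks of variable 1: 4, 2, 1, 3, 5, 6
Ranks of variable 2: 2, 5, 1, 4, 3, 6
d = r₁ − r₂: 2, -3, 0, -1, 2, 0
d²: 4, 9, 0, 1, 4, 0; Σd² = 18
ρ = 1 − 6·18/(6·35) = 1 − 108/210 = 0.486

0.486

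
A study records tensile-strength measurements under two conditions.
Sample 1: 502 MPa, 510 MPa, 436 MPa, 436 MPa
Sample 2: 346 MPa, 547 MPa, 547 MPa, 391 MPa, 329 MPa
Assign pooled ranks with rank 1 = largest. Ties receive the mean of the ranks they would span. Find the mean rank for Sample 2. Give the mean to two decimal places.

5.40

Sorted (descending): 547, 547, 510, 502, 436, 436, 391, 346, 329
The 2 values of 547 occupy positions 1–2 → average rank (1+2)/2 = 1.5.
The 2 values of 436 occupy positions 5–6 → average rank (5+6)/2 = 5.5.
Sample 2 values → pooled ranks: 346→8, 547→1.5, 547→1.5, 391→7, 329→9
Mean rank = (8 + 1.5 + 1.5 + 7 + 9) / 5 = 5.40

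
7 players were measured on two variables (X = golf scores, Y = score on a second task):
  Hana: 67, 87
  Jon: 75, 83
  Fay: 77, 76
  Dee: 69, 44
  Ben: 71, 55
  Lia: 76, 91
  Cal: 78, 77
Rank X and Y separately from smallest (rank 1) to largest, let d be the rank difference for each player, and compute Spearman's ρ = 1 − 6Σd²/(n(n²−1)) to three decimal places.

0.107

Ranks of variable 1: 1, 4, 6, 2, 3, 5, 7
Ranks of variable 2: 6, 5, 3, 1, 2, 7, 4
d = r₁ − r₂: -5, -1, 3, 1, 1, -2, 3
d²: 25, 1, 9, 1, 1, 4, 9; Σd² = 50
ρ = 1 − 6·50/(7·48) = 1 − 300/336 = 0.107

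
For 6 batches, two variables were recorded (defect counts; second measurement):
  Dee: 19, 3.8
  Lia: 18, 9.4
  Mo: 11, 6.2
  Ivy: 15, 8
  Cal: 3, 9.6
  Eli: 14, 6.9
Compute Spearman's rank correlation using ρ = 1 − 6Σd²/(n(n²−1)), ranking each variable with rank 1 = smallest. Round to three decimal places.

-0.429

Ranks of variable 1: 6, 5, 2, 4, 1, 3
Ranks of variable 2: 1, 5, 2, 4, 6, 3
d = r₁ − r₂: 5, 0, 0, 0, -5, 0
d²: 25, 0, 0, 0, 25, 0; Σd² = 50
ρ = 1 − 6·50/(6·35) = 1 − 300/210 = -0.429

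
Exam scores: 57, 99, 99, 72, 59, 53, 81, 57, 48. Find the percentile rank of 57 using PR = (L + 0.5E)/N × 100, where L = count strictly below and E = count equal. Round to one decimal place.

N = 9.
Strictly below 57: 2. Equal to 57: 2.
PR = (2 + 0.5·2)/9 × 100 = 33.3

33.3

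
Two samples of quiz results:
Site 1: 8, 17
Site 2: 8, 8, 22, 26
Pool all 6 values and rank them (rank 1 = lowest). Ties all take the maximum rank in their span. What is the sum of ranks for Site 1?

Sorted (ascending): 8, 8, 8, 17, 22, 26
The 3 values of 8 occupy positions 1–3 → each gets rank 3.
Site 1 values → pooled ranks: 8→3, 17→4
Rank sum = 3 + 4 = 7

7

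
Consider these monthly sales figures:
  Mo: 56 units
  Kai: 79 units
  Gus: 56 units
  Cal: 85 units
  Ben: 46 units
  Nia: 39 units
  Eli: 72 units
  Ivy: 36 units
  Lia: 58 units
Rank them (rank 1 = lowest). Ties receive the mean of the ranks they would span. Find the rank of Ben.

Sorted (ascending): 36, 39, 46, 56, 56, 58, 72, 79, 85
The 2 values of 56 occupy positions 4–5 → average rank (4+5)/2 = 4.5.
Ben has value 46 units → rank 3.

3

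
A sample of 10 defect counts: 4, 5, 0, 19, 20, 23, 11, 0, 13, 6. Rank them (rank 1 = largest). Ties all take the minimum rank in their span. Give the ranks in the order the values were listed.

8, 7, 9, 3, 2, 1, 5, 9, 4, 6

Sorted (descending): 23, 20, 19, 13, 11, 6, 5, 4, 0, 0
The 2 values of 0 occupy positions 9–10 → each gets rank 9.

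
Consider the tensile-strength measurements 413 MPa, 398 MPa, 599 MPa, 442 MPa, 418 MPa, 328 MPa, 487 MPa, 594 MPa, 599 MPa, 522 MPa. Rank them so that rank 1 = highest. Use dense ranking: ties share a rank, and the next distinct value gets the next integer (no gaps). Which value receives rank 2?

594

Sorted (descending): 599, 599, 594, 522, 487, 442, 418, 413, 398, 328
The 2 values of 599 share dense rank 1.
Remaining distinct values take the next consecutive integers.
Rank 2 → value 594.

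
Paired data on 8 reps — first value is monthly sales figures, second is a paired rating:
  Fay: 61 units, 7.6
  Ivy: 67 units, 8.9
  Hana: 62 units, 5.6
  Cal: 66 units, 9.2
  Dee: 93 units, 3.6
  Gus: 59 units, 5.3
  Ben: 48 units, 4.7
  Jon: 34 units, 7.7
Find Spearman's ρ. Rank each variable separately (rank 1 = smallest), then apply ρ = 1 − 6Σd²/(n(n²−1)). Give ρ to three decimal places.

Ranks of variable 1: 4, 7, 5, 6, 8, 3, 2, 1
Ranks of variable 2: 5, 7, 4, 8, 1, 3, 2, 6
d = r₁ − r₂: -1, 0, 1, -2, 7, 0, 0, -5
d²: 1, 0, 1, 4, 49, 0, 0, 25; Σd² = 80
ρ = 1 − 6·80/(8·63) = 1 − 480/504 = 0.048

0.048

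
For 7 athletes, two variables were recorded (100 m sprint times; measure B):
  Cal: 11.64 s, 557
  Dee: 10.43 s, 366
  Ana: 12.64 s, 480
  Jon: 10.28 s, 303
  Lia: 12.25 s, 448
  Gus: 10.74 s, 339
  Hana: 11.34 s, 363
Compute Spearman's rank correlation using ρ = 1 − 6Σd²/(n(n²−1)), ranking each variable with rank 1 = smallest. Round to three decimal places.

Ranks of variable 1: 5, 2, 7, 1, 6, 3, 4
Ranks of variable 2: 7, 4, 6, 1, 5, 2, 3
d = r₁ − r₂: -2, -2, 1, 0, 1, 1, 1
d²: 4, 4, 1, 0, 1, 1, 1; Σd² = 12
ρ = 1 − 6·12/(7·48) = 1 − 72/336 = 0.786

0.786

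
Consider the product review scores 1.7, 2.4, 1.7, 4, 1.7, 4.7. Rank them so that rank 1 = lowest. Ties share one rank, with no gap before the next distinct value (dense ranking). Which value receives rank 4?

Sorted (ascending): 1.7, 1.7, 1.7, 2.4, 4, 4.7
The 3 values of 1.7 share dense rank 1.
Remaining distinct values take the next consecutive integers.
Rank 4 → value 4.7.

4.7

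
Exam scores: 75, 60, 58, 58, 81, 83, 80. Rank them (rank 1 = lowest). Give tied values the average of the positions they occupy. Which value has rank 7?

83

Sorted (ascending): 58, 58, 60, 75, 80, 81, 83
The 2 values of 58 occupy positions 1–2 → average rank (1+2)/2 = 1.5.
Rank 7 → value 83.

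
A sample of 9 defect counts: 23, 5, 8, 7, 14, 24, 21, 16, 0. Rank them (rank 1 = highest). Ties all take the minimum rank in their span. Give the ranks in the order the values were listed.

2, 8, 6, 7, 5, 1, 3, 4, 9

Sorted (descending): 24, 23, 21, 16, 14, 8, 7, 5, 0
No ties — each value takes its position as its rank.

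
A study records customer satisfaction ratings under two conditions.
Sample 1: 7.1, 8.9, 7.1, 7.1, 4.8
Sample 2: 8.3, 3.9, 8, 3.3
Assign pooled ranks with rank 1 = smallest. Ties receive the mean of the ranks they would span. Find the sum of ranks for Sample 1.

27

Sorted (ascending): 3.3, 3.9, 4.8, 7.1, 7.1, 7.1, 8, 8.3, 8.9
The 3 values of 7.1 occupy positions 4–6 → average rank 5.
Sample 1 values → pooled ranks: 7.1→5, 8.9→9, 7.1→5, 7.1→5, 4.8→3
Rank sum = 5 + 9 + 5 + 5 + 3 = 27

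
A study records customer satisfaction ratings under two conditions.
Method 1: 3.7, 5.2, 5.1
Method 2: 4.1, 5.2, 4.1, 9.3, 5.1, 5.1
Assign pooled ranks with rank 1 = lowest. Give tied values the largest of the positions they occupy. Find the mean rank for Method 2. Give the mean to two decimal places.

5.83

Sorted (ascending): 3.7, 4.1, 4.1, 5.1, 5.1, 5.1, 5.2, 5.2, 9.3
The 2 values of 4.1 occupy positions 2–3 → each gets rank 3.
The 3 values of 5.1 occupy positions 4–6 → each gets rank 6.
The 2 values of 5.2 occupy positions 7–8 → each gets rank 8.
Method 2 values → pooled ranks: 4.1→3, 5.2→8, 4.1→3, 9.3→9, 5.1→6, 5.1→6
Mean rank = (3 + 8 + 3 + 9 + 6 + 6) / 6 = 5.83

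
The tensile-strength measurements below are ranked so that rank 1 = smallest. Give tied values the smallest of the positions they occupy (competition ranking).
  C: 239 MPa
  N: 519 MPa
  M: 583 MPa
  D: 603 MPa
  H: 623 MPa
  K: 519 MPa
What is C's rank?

1

Sorted (ascending): 239, 519, 519, 583, 603, 623
The 2 values of 519 occupy positions 2–3 → each gets rank 2.
C has value 239 MPa → rank 1.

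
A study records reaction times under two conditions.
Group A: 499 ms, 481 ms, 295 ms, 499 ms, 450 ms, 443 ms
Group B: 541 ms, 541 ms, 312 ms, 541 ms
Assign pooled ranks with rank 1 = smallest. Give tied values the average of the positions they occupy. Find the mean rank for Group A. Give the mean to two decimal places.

4.33

Sorted (ascending): 295, 312, 443, 450, 481, 499, 499, 541, 541, 541
The 2 values of 499 occupy positions 6–7 → average rank (6+7)/2 = 6.5.
The 3 values of 541 occupy positions 8–10 → average rank 9.
Group A values → pooled ranks: 499→6.5, 481→5, 295→1, 499→6.5, 450→4, 443→3
Mean rank = (6.5 + 5 + 1 + 6.5 + 4 + 3) / 6 = 4.33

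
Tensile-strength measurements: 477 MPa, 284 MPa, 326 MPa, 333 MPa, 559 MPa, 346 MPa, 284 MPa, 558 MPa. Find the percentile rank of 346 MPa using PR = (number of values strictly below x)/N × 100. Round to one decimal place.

N = 8.
Strictly below 346: 4. Equal to 346: 1.
PR = 4/8 × 100 = 50.0

50.0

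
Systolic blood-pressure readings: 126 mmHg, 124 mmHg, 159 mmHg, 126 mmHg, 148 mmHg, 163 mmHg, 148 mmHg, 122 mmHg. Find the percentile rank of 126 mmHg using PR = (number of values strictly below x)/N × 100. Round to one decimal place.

N = 8.
Strictly below 126: 2. Equal to 126: 2.
PR = 2/8 × 100 = 25.0

25.0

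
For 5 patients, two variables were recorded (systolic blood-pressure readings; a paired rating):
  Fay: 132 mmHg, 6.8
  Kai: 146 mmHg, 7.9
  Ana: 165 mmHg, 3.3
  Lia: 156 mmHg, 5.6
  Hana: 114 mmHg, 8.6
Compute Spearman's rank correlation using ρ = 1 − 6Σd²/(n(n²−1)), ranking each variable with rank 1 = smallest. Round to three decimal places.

Ranks of variable 1: 2, 3, 5, 4, 1
Ranks of variable 2: 3, 4, 1, 2, 5
d = r₁ − r₂: -1, -1, 4, 2, -4
d²: 1, 1, 16, 4, 16; Σd² = 38
ρ = 1 − 6·38/(5·24) = 1 − 228/120 = -0.900

-0.900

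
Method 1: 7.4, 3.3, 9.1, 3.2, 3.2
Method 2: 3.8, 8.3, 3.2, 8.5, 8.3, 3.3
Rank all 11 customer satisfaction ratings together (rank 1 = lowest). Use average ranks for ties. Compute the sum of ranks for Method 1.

Sorted (ascending): 3.2, 3.2, 3.2, 3.3, 3.3, 3.8, 7.4, 8.3, 8.3, 8.5, 9.1
The 3 values of 3.2 occupy positions 1–3 → average rank 2.
The 2 values of 3.3 occupy positions 4–5 → average rank (4+5)/2 = 4.5.
The 2 values of 8.3 occupy positions 8–9 → average rank (8+9)/2 = 8.5.
Method 1 values → pooled ranks: 7.4→7, 3.3→4.5, 9.1→11, 3.2→2, 3.2→2
Rank sum = 7 + 4.5 + 11 + 2 + 2 = 26.5

26.5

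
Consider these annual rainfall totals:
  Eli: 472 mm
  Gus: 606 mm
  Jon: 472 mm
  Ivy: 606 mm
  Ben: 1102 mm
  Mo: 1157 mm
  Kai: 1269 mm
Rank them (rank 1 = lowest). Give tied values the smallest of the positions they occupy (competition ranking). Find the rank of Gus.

Sorted (ascending): 472, 472, 606, 606, 1102, 1157, 1269
The 2 values of 472 occupy positions 1–2 → each gets rank 1.
The 2 values of 606 occupy positions 3–4 → each gets rank 3.
Gus has value 606 mm → rank 3.

3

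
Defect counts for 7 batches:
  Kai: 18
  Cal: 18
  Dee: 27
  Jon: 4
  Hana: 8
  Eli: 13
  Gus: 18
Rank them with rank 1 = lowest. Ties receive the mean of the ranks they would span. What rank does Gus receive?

5

Sorted (ascending): 4, 8, 13, 18, 18, 18, 27
The 3 values of 18 occupy positions 4–6 → average rank 5.
Gus has value 18 → rank 5.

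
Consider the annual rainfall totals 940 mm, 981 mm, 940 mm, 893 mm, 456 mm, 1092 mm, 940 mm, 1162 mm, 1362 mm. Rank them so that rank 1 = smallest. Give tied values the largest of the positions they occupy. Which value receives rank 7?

Sorted (ascending): 456, 893, 940, 940, 940, 981, 1092, 1162, 1362
The 3 values of 940 occupy positions 3–5 → each gets rank 5.
Rank 7 → value 1092.

1092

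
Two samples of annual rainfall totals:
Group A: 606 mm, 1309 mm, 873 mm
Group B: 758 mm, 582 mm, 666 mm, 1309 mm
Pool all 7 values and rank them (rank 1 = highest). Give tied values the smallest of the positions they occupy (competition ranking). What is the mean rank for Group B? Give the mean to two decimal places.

Sorted (descending): 1309, 1309, 873, 758, 666, 606, 582
The 2 values of 1309 occupy positions 1–2 → each gets rank 1.
Group B values → pooled ranks: 758→4, 582→7, 666→5, 1309→1
Mean rank = (4 + 7 + 5 + 1) / 4 = 4.25

4.25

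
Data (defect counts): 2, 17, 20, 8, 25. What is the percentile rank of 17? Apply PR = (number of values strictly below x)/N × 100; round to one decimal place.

40.0

N = 5.
Strictly below 17: 2. Equal to 17: 1.
PR = 2/5 × 100 = 40.0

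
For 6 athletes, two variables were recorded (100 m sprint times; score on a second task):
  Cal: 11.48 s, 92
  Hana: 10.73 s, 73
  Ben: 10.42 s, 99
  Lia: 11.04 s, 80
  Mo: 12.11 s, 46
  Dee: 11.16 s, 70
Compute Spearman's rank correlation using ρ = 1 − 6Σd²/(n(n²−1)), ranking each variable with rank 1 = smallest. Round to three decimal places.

Ranks of variable 1: 5, 2, 1, 3, 6, 4
Ranks of variable 2: 5, 3, 6, 4, 1, 2
d = r₁ − r₂: 0, -1, -5, -1, 5, 2
d²: 0, 1, 25, 1, 25, 4; Σd² = 56
ρ = 1 − 6·56/(6·35) = 1 − 336/210 = -0.600

-0.600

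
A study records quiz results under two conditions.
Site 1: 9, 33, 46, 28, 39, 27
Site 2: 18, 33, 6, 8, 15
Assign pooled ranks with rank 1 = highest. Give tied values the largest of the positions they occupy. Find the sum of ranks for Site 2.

40

Sorted (descending): 46, 39, 33, 33, 28, 27, 18, 15, 9, 8, 6
The 2 values of 33 occupy positions 3–4 → each gets rank 4.
Site 2 values → pooled ranks: 18→7, 33→4, 6→11, 8→10, 15→8
Rank sum = 7 + 4 + 11 + 10 + 8 = 40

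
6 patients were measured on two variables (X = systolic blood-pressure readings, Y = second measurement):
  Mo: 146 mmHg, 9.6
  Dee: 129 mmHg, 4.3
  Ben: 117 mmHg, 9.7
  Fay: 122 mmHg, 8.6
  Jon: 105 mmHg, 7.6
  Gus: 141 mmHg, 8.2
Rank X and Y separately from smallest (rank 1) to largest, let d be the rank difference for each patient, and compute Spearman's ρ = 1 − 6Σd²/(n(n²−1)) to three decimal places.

0.086

Ranks of variable 1: 6, 4, 2, 3, 1, 5
Ranks of variable 2: 5, 1, 6, 4, 2, 3
d = r₁ − r₂: 1, 3, -4, -1, -1, 2
d²: 1, 9, 16, 1, 1, 4; Σd² = 32
ρ = 1 − 6·32/(6·35) = 1 − 192/210 = 0.086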